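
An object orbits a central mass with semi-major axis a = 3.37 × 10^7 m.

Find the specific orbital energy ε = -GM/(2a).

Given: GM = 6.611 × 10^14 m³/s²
a = 3.37 × 10^7 m
GM = 6.611 × 10^14 m³/s²
2a = 6.74 × 10^7 m
ε = −GM/(2a) = -9.80861 × 10^6 J/kg ≈ -9.809 MJ/kg

Final answer: -9.809 MJ/kg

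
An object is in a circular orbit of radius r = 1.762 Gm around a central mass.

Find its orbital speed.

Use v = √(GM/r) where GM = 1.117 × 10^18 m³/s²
r = 1.762 Gm = 1.762 × 10^9 m
GM = 1.117 × 10^18 m³/s²
GM/r = (1.117 × 10^18) / (1.762 × 10^9) = 6.33939 × 10^8 m²/s²
v = √(GM/r) = 25178.1 m/s ≈ 25.18 km/s

Final answer: 25.18 km/s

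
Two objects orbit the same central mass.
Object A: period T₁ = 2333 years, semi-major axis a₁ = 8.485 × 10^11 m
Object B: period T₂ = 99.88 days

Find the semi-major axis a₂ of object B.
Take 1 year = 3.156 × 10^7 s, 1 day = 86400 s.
T₁ = 2333 years = 7.36295 × 10^10 s
T₂ = 99.88 days = 8.62963 × 10^6 s
a₁ = 8.485 × 10^11 m
Kepler's third law: (T₂/T₁)² = (a₂/a₁)³  ⇒  a₂ = a₁ (T₂/T₁)^(2/3)
T₂/T₁ = 0.000117203
(T₂/T₁)^(2/3) = 0.00239493
a₂ = 8.485 × 10^11 m × 0.00239493 = 2.0321 × 10^9 m ≈ 2.032 × 10^9 m

Final answer: a₂ = 2.032 × 10^9 m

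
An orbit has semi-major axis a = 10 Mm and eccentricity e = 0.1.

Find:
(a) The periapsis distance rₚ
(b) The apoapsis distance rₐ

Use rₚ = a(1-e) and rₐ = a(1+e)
a = 10 Mm = 1 × 10^7 m
e = 0.1:  1 − e = 0.9,  1 + e = 1.1
(a) rₚ = a(1 − e) = 1 × 10^7 m × 0.9 = 9 × 10^6 m ≈ 9 Mm
(b) rₐ = a(1 + e) = 1 × 10^7 m × 1.1 = 1.1 × 10^7 m ≈ 11 Mm

Final answer:
(a) rₚ = 9 Mm
(b) rₐ = 11 Mm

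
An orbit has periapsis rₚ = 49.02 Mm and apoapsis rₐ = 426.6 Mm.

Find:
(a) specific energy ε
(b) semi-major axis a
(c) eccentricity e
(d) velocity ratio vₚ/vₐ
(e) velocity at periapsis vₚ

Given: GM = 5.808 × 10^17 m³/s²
rₚ = 49.02 Mm = 4.902 × 10^7 m
rₐ = 426.6 Mm = 4.266 × 10^8 m
GM = 5.808 × 10^17 m³/s²
a = (rₚ + rₐ)/2 = 2.3781 × 10^8 m
e = (rₐ − rₚ)/(rₐ + rₚ) = (3.7758 × 10^8) / (4.7562 × 10^8) = 0.793869
(a) 2a = 4.7562 × 10^8 m;  ε = −GM/(2a) = -1.22114 × 10^9 J/kg ≈ -1.221 GJ/kg
(b) a = 2.3781 × 10^8 m ≈ 237.8 Mm
(c) e = 0.793869 ≈ 0.7939
(d) vₚ/vₐ = rₐ/rₚ (angular momentum) = (4.266 × 10^8) / (4.902 × 10^7) = 8.70257 ≈ 8.703
(e) vₚ² = GM (2/rₚ − 1/a) = 5.808 × 10^17 × (4.07997 × 10^-8 − 4.20504 × 10^-9) = 2.12542 × 10^10 m²/s²;  vₚ = 145788 m/s ≈ 145.8 km/s

Final answer:
(a) specific energy ε = -1.221 GJ/kg
(b) semi-major axis a = 237.8 Mm
(c) eccentricity e = 0.7939
(d) velocity ratio vₚ/vₐ = 8.703
(e) velocity at periapsis vₚ = 145.8 km/s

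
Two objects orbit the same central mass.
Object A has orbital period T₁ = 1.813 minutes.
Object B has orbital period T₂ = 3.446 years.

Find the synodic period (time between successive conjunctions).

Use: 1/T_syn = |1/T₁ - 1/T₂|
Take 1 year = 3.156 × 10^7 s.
T₁ = 1.813 minutes = 108.78 s
T₂ = 3.446 years = 1.08756 × 10^8 s
1/T₁ = 0.00919287 s⁻¹
1/T₂ = 9.19492 × 10^-9 s⁻¹
|1/T₁ − 1/T₂| = 0.00919286 s⁻¹
T_syn = 1 / |1/T₁ − 1/T₂| = 108.78 s ≈ 1.813 minutes

Final answer: T_syn = 1.813 minutes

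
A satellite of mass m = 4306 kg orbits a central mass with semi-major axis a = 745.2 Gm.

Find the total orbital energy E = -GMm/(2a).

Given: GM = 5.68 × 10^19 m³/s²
a = 745.2 Gm = 7.452 × 10^11 m
GM = 5.68 × 10^19 m³/s²
2a = 1.4904 × 10^12 m
GMm = 5.68 × 10^19 × 4306 = 2.44581 × 10^23 m³·kg/s²
E = −GMm/(2a) = -1.64104 × 10^11 J ≈ -164.1 GJ

Final answer: -164.1 GJ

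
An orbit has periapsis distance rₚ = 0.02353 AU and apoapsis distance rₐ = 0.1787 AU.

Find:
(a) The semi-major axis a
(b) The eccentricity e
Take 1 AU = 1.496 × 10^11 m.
rₚ = 0.02353 AU = 3.52009 × 10^9 m
rₐ = 0.1787 AU = 2.67335 × 10^10 m
(a) a = (rₚ + rₐ)/2 = 1.51268 × 10^10 m ≈ 0.1011 AU
(b) e = (rₐ − rₚ)/(rₐ + rₚ) = (2.32134 × 10^10) / (3.02536 × 10^10) = 0.767295

Final answer:
(a) a = 0.1011 AU
(b) e = 0.7673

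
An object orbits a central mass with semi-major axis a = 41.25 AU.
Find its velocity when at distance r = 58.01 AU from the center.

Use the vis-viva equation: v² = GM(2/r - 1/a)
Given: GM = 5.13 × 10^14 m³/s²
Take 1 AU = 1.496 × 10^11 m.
a = 41.25 AU = 6.171 × 10^12 m
r = 58.01 AU = 8.6783 × 10^12 m
GM = 5.13 × 10^14 m³/s²
2/r − 1/a = 2.3046 × 10^-13 − 1.62048 × 10^-13 = 6.84117 × 10^-14 m⁻¹
v² = GM (2/r − 1/a) = 35.0952 m²/s²
v = 5.92412 m/s ≈ 5.924 m/s

Final answer: 5.924 m/s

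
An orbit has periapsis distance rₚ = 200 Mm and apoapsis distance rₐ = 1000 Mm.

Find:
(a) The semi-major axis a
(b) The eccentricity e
rₚ = 200 Mm = 2 × 10^8 m
rₐ = 1000 Mm = 1 × 10^9 m
(a) a = (rₚ + rₐ)/2 = 6 × 10^8 m ≈ 600 Mm
(b) e = (rₐ − rₚ)/(rₐ + rₚ) = (8 × 10^8) / (1.2 × 10^9) = 0.666667

Final answer:
(a) a = 600 Mm
(b) e = 0.6667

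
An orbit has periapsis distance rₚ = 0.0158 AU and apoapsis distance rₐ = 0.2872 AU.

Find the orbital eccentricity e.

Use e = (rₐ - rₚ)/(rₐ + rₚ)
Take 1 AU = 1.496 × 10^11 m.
rₚ = 0.0158 AU = 2.36368 × 10^9 m
rₐ = 0.2872 AU = 4.29651 × 10^10 m
rₐ − rₚ = 4.06014 × 10^10 m
rₐ + rₚ = 4.53288 × 10^10 m
e = (rₐ − rₚ)/(rₐ + rₚ) = 0.89571

Final answer: e = 0.8957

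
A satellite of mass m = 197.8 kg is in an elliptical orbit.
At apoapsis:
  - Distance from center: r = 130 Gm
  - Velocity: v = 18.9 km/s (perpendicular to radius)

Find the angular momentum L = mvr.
r = 130 Gm = 1.3 × 10^11 m
v = 18.9 km/s = 18900 m/s
vr = 18900 × 1.3 × 10^11 = 2.457 × 10^15 m²/s
L = m × vr = 197.8 × 2.457 × 10^15 = 4.85995 × 10^17 kg·m²/s ≈ 4.86 × 10^17 kg·m²/s

Final answer: L = 4.86 × 10^17 kg·m²/s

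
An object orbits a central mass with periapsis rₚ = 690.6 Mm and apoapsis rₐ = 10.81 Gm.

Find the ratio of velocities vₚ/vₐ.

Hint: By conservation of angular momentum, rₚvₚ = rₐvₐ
rₚ = 690.6 Mm = 6.906 × 10^8 m
rₐ = 10.81 Gm = 1.081 × 10^10 m
rₚvₚ = rₐvₐ  ⇒  vₚ/vₐ = rₐ/rₚ
vₚ/vₐ = (1.081 × 10^10) / (6.906 × 10^8) = 15.6531

Final answer: vₚ/vₐ = 15.65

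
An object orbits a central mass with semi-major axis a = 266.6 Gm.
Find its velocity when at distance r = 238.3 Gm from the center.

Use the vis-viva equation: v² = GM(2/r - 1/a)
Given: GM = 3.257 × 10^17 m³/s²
a = 266.6 Gm = 2.666 × 10^11 m
r = 238.3 Gm = 2.383 × 10^11 m
GM = 3.257 × 10^17 m³/s²
2/r − 1/a = 8.39278 × 10^-12 − 3.75094 × 10^-12 = 4.64184 × 10^-12 m⁻¹
v² = GM (2/r − 1/a) = 1.51185 × 10^6 m²/s²
v = 1229.57 m/s ≈ 1.23 km/s

Final answer: 1.23 km/s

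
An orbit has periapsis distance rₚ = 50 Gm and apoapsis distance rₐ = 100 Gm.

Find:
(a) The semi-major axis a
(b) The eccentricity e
rₚ = 50 Gm = 5 × 10^10 m
rₐ = 100 Gm = 1 × 10^11 m
(a) a = (rₚ + rₐ)/2 = 7.5 × 10^10 m ≈ 75 Gm
(b) e = (rₐ − rₚ)/(rₐ + rₚ) = (5 × 10^10) / (1.5 × 10^11) = 0.333333

Final answer:
(a) a = 75 Gm
(b) e = 0.3333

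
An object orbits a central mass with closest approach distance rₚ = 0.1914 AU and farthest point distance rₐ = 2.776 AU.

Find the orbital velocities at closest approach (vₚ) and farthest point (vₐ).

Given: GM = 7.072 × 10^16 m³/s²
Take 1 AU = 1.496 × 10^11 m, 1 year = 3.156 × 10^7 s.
rₚ = 0.1914 AU = 2.86334 × 10^10 m
rₐ = 2.776 AU = 4.1529 × 10^11 m
GM = 7.072 × 10^16 m³/s²
a = (rₚ + rₐ)/2 = 2.21962 × 10^11 m
Vis-viva: v² = GM (2/r − 1/a)
vₚ² = 7.072 × 10^16 × (6.98484 × 10^-11 − 4.50529 × 10^-12) = 4.62107 × 10^6 m²/s²
vₚ = 2149.67 m/s ≈ 0.4535 AU/year
vₐ² = 7.072 × 10^16 × (4.81592 × 10^-12 − 4.50529 × 10^-12) = 21967.8 m²/s²
vₐ = 148.215 m/s ≈ 148.2 m/s

Final answer: vₚ = 0.4535 AU/year, vₐ = 148.2 m/s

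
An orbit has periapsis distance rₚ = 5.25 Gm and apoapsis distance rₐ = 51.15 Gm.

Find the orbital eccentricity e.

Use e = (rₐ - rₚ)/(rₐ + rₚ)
rₚ = 5.25 Gm = 5.25 × 10^9 m
rₐ = 51.15 Gm = 5.115 × 10^10 m
rₐ − rₚ = 4.59 × 10^10 m
rₐ + rₚ = 5.64 × 10^10 m
e = (rₐ − rₚ)/(rₐ + rₚ) = 0.81383

Final answer: e = 0.8138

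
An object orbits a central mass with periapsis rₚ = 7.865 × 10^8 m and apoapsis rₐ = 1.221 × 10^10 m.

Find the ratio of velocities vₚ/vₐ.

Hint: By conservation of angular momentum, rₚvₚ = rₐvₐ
rₚ = 7.865 × 10^8 m
rₐ = 1.221 × 10^10 m
rₚvₚ = rₐvₐ  ⇒  vₚ/vₐ = rₐ/rₚ
vₚ/vₐ = (1.221 × 10^10) / (7.865 × 10^8) = 15.5245

Final answer: vₚ/vₐ = 15.52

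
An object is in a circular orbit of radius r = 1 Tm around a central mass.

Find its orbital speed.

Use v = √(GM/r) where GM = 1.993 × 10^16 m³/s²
r = 1 Tm = 1 × 10^12 m
GM = 1.993 × 10^16 m³/s²
GM/r = (1.993 × 10^16) / (1 × 10^12) = 19930 m²/s²
v = √(GM/r) = 141.174 m/s ≈ 141.2 m/s

Final answer: 141.2 m/s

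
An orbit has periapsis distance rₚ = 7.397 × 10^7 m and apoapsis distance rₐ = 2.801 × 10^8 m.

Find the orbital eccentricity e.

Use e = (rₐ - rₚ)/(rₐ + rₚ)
rₚ = 7.397 × 10^7 m
rₐ = 2.801 × 10^8 m
rₐ − rₚ = 2.0613 × 10^8 m
rₐ + rₚ = 3.5407 × 10^8 m
e = (rₐ − rₚ)/(rₐ + rₚ) = 0.582173

Final answer: e = 0.5822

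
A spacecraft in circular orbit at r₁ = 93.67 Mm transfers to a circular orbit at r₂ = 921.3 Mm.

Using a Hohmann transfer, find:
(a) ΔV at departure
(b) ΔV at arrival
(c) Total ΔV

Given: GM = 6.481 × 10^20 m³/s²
r₁ = 93.67 Mm = 9.367 × 10^7 m
r₂ = 921.3 Mm = 9.213 × 10^8 m
GM = 6.481 × 10^20 m³/s²
Transfer ellipse: a_t = (r₁ + r₂)/2 = 5.07485 × 10^8 m
Circular speed at r₁: v₁ = √(GM/r₁) = 2.63039 × 10^6 m/s
Transfer speed at r₁ (periapsis): v₁ₜ = √(GM(2/r₁ − 1/a_t)) = 3.54413 × 10^6 m/s
(a) ΔV₁ = v₁ₜ − v₁ = 913737 m/s ≈ 913.7 km/s
Circular speed at r₂: v₂ = √(GM/r₂) = 838727 m/s
Transfer speed at r₂ (apoapsis): v₂ₜ = √(GM(2/r₂ − 1/a_t)) = 360337 m/s
(b) ΔV₂ = v₂ − v₂ₜ = 478389 m/s ≈ 478.4 km/s
(c) ΔV_total = ΔV₁ + ΔV₂ = 1.39213 × 10^6 m/s ≈ 1392 km/s

Final answer:
(a) ΔV₁ = 913.7 km/s
(b) ΔV₂ = 478.4 km/s
(c) ΔV_total = 1392 km/s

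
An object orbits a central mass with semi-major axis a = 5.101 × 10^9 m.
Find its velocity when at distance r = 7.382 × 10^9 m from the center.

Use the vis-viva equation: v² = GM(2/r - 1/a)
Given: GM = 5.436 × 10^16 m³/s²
a = 5.101 × 10^9 m
r = 7.382 × 10^9 m
GM = 5.436 × 10^16 m³/s²
2/r − 1/a = 2.70929 × 10^-10 − 1.9604 × 10^-10 = 7.48893 × 10^-11 m⁻¹
v² = GM (2/r − 1/a) = 4.07098 × 10^6 m²/s²
v = 2017.67 m/s ≈ 2.018 km/s

Final answer: 2.018 km/s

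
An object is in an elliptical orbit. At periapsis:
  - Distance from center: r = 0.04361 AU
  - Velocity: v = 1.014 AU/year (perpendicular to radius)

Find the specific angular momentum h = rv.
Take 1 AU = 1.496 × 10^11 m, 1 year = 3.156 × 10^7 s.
r = 0.04361 AU = 6.52406 × 10^9 m
v = 1.014 AU/year = 4806.54 m/s
h = rv = 6.52406 × 10^9 × 4806.54 = 3.13581 × 10^13 m²/s ≈ 3.136 × 10^13 m²/s

Final answer: h = 3.136 × 10^13 m²/s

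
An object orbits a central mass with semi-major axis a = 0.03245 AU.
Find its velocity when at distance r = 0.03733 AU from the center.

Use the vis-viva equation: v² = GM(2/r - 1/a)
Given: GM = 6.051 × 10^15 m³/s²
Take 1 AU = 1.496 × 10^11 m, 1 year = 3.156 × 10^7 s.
a = 0.03245 AU = 4.85452 × 10^9 m
r = 0.03733 AU = 5.58457 × 10^9 m
GM = 6.051 × 10^15 m³/s²
2/r − 1/a = 3.5813 × 10^-10 − 2.05994 × 10^-10 = 1.52136 × 10^-10 m⁻¹
v² = GM (2/r − 1/a) = 920576 m²/s²
v = 959.467 m/s ≈ 0.2024 AU/year

Final answer: 0.2024 AU/year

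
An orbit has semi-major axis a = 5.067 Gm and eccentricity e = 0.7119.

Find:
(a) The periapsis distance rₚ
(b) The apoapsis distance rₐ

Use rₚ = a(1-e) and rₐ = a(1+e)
a = 5.067 Gm = 5.067 × 10^9 m
e = 0.7119:  1 − e = 0.2881,  1 + e = 1.7119
(a) rₚ = a(1 − e) = 5.067 × 10^9 m × 0.2881 = 1.4598 × 10^9 m ≈ 1.46 Gm
(b) rₐ = a(1 + e) = 5.067 × 10^9 m × 1.7119 = 8.6742 × 10^9 m ≈ 8.674 Gm

Final answer:
(a) rₚ = 1.46 Gm
(b) rₐ = 8.674 Gm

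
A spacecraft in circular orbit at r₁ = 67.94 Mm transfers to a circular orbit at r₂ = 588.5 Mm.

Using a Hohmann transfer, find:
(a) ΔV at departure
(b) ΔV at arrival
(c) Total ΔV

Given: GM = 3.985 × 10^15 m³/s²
r₁ = 67.94 Mm = 6.794 × 10^7 m
r₂ = 588.5 Mm = 5.885 × 10^8 m
GM = 3.985 × 10^15 m³/s²
Transfer ellipse: a_t = (r₁ + r₂)/2 = 3.2822 × 10^8 m
Circular speed at r₁: v₁ = √(GM/r₁) = 7658.64 m/s
Transfer speed at r₁ (periapsis): v₁ₜ = √(GM(2/r₁ − 1/a_t)) = 10255.2 m/s
(a) ΔV₁ = v₁ₜ − v₁ = 2596.52 m/s ≈ 2.597 km/s
Circular speed at r₂: v₂ = √(GM/r₂) = 2602.2 m/s
Transfer speed at r₂ (apoapsis): v₂ₜ = √(GM(2/r₂ − 1/a_t)) = 1183.92 m/s
(b) ΔV₂ = v₂ − v₂ₜ = 1418.28 m/s ≈ 1.418 km/s
(c) ΔV_total = ΔV₁ + ΔV₂ = 4014.8 m/s ≈ 4.015 km/s

Final answer:
(a) ΔV₁ = 2.597 km/s
(b) ΔV₂ = 1.418 km/s
(c) ΔV_total = 4.015 km/s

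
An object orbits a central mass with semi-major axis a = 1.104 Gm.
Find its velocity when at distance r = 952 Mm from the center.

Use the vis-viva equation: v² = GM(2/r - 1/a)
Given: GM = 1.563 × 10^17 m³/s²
a = 1.104 Gm = 1.104 × 10^9 m
r = 952 Mm = 9.52 × 10^8 m
GM = 1.563 × 10^17 m³/s²
2/r − 1/a = 2.10084 × 10^-9 − 9.05797 × 10^-10 = 1.19504 × 10^-9 m⁻¹
v² = GM (2/r − 1/a) = 1.86785 × 10^8 m²/s²
v = 13666.9 m/s ≈ 13.67 km/s

Final answer: 13.67 km/s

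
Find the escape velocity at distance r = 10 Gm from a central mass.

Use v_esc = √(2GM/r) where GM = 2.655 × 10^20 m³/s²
r = 10 Gm = 1 × 10^10 m
GM = 2.655 × 10^20 m³/s²
2GM/r = 2 × (2.655 × 10^20) / (1 × 10^10) = 5.31 × 10^10 m²/s²
v_esc = √(2GM/r) = 230434 m/s ≈ 230.4 km/s

Final answer: 230.4 km/s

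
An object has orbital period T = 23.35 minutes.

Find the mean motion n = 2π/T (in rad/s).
T = 23.35 minutes = 1401 s
n = 2π / 1401 s = 0.00448479 rad/s ≈ 0.004485 rad/s

Final answer: n = 0.004485 rad/s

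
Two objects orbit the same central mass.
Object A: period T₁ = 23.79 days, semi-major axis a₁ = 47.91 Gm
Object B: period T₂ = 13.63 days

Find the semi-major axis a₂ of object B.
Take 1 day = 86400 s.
T₁ = 23.79 days = 2.05546 × 10^6 s
T₂ = 13.63 days = 1.17763 × 10^6 s
a₁ = 47.91 Gm = 4.791 × 10^10 m
Kepler's third law: (T₂/T₁)² = (a₂/a₁)³  ⇒  a₂ = a₁ (T₂/T₁)^(2/3)
T₂/T₁ = 0.57293
(T₂/T₁)^(2/3) = 0.689818
a₂ = 4.791 × 10^10 m × 0.689818 = 3.30492 × 10^10 m ≈ 33.05 Gm

Final answer: a₂ = 33.05 Gm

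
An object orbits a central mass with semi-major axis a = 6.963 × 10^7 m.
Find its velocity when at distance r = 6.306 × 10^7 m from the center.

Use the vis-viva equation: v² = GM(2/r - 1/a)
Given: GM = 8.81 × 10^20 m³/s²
a = 6.963 × 10^7 m
r = 6.306 × 10^7 m
GM = 8.81 × 10^20 m³/s²
2/r − 1/a = 3.17158 × 10^-8 − 1.43616 × 10^-8 = 1.73542 × 10^-8 m⁻¹
v² = GM (2/r − 1/a) = 1.52891 × 10^13 m²/s²
v = 3.91012 × 10^6 m/s ≈ 3910 km/s

Final answer: 3910 km/s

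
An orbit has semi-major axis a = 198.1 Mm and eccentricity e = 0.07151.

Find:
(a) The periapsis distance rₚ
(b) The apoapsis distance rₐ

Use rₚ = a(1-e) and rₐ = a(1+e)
a = 198.1 Mm = 1.981 × 10^8 m
e = 0.07151:  1 − e = 0.92849,  1 + e = 1.07151
(a) rₚ = a(1 − e) = 1.981 × 10^8 m × 0.92849 = 1.83934 × 10^8 m ≈ 183.9 Mm
(b) rₐ = a(1 + e) = 1.981 × 10^8 m × 1.07151 = 2.12266 × 10^8 m ≈ 212.3 Mm

Final answer:
(a) rₚ = 183.9 Mm
(b) rₐ = 212.3 Mm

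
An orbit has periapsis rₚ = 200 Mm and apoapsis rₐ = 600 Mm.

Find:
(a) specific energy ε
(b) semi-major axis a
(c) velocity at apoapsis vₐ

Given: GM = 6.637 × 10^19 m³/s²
rₚ = 200 Mm = 2 × 10^8 m
rₐ = 600 Mm = 6 × 10^8 m
GM = 6.637 × 10^19 m³/s²
a = (rₚ + rₐ)/2 = 4 × 10^8 m
e = (rₐ − rₚ)/(rₐ + rₚ) = (4 × 10^8) / (8 × 10^8) = 0.5
(a) 2a = 8 × 10^8 m;  ε = −GM/(2a) = -8.29625 × 10^10 J/kg ≈ -82.96 GJ/kg
(b) a = 4 × 10^8 m ≈ 400 Mm
(c) vₐ² = GM (2/rₐ − 1/a) = 6.637 × 10^19 × (3.33333 × 10^-9 − 2.5 × 10^-9) = 5.53083 × 10^10 m²/s²;  vₐ = 235177 m/s ≈ 235.2 km/s

Final answer:
(a) specific energy ε = -82.96 GJ/kg
(b) semi-major axis a = 400 Mm
(c) velocity at apoapsis vₐ = 235.2 km/s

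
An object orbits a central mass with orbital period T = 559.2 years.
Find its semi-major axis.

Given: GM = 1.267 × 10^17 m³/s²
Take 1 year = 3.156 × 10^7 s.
T = 559.2 years = 1.76484 × 10^10 s
GM = 1.267 × 10^17 m³/s²
Kepler's third law: a³ = GM T² / (4π²)
T² = 3.11464 × 10^20 s²
a³ = (1.267 × 10^17) × (3.11464 × 10^20) / (4π²) = 9.99598 × 10^35 m³
a = (a³)^(1/3) = 9.99866 × 10^11 m ≈ 999.9 Gm

Final answer: 999.9 Gm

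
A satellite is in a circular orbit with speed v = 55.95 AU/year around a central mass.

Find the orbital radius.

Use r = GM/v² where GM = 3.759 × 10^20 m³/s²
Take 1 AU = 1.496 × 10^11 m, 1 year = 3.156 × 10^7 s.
v = 55.95 AU/year = 265213 m/s
GM = 3.759 × 10^20 m³/s²
v² = 7.03379 × 10^10 m²/s²
r = GM/v² = (3.759 × 10^20) / (7.03379 × 10^10) = 5.3442 × 10^9 m ≈ 0.03572 AU

Final answer: 0.03572 AU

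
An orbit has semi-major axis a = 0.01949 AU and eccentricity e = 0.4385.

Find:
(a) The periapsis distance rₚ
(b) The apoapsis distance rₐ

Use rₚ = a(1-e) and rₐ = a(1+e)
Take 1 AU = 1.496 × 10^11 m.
a = 0.01949 AU = 2.9157 × 10^9 m
e = 0.4385:  1 − e = 0.5615,  1 + e = 1.4385
(a) rₚ = a(1 − e) = 2.9157 × 10^9 m × 0.5615 = 1.63717 × 10^9 m ≈ 0.01094 AU
(b) rₐ = a(1 + e) = 2.9157 × 10^9 m × 1.4385 = 4.19424 × 10^9 m ≈ 0.02804 AU

Final answer:
(a) rₚ = 0.01094 AU
(b) rₐ = 0.02804 AU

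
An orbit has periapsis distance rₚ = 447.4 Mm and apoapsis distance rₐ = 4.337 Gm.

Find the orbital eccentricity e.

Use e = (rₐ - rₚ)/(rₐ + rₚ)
rₚ = 447.4 Mm = 4.474 × 10^8 m
rₐ = 4.337 Gm = 4.337 × 10^9 m
rₐ − rₚ = 3.8896 × 10^9 m
rₐ + rₚ = 4.7844 × 10^9 m
e = (rₐ − rₚ)/(rₐ + rₚ) = 0.812976

Final answer: e = 0.813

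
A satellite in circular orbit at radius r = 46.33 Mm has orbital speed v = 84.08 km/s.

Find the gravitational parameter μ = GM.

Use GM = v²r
r = 46.33 Mm = 4.633 × 10^7 m
v = 84.08 km/s = 84080 m/s
v² = 7.06945 × 10^9 m²/s²
GM = v²r = 7.06945 × 10^9 × 4.633 × 10^7 = 3.27527 × 10^17 m³/s²
GM ≈ 3.275 × 10^17 m³/s²

Final answer: GM = 3.275 × 10^17 m³/s²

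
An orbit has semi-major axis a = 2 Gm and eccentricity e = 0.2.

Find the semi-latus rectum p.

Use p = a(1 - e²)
a = 2 Gm = 2 × 10^9 m
e = 0.2,  e² = 0.04,  1 − e² = 0.96
p = a(1 − e²) = 2 × 10^9 m × 0.96 = 1.92 × 10^9 m ≈ 1.92 Gm

Final answer: p = 1.92 Gm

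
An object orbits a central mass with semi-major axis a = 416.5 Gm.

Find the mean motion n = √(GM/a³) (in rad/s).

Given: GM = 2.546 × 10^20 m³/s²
a = 416.5 Gm = 4.165 × 10^11 m
GM = 2.546 × 10^20 m³/s²
a³ = 7.22512 × 10^34 m³
GM/a³ = (2.546 × 10^20) / (7.22512 × 10^34) = 3.52382 × 10^-15 s⁻²
n = √(GM/a³) = 5.93617 × 10^-8 rad/s ≈ 5.936 × 10^-8 rad/s

Final answer: n = 5.936 × 10^-8 rad/s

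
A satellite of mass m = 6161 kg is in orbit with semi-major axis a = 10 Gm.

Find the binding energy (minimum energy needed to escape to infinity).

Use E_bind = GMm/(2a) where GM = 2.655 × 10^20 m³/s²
a = 10 Gm = 1 × 10^10 m
GM = 2.655 × 10^20 m³/s²
m = 6161 kg
GMm = 2.655 × 10^20 × 6161 = 1.63575 × 10^24 m³·kg/s²
2a = 2 × 10^10 m
E_bind = GMm/(2a) = 8.17873 × 10^13 J ≈ 81.79 TJ

Final answer: 81.79 TJ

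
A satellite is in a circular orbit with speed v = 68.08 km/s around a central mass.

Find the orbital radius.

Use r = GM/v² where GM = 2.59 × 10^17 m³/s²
v = 68.08 km/s = 68080 m/s
GM = 2.59 × 10^17 m³/s²
v² = 4.63489 × 10^9 m²/s²
r = GM/v² = (2.59 × 10^17) / (4.63489 × 10^9) = 5.58805 × 10^7 m ≈ 55.88 Mm

Final answer: 55.88 Mm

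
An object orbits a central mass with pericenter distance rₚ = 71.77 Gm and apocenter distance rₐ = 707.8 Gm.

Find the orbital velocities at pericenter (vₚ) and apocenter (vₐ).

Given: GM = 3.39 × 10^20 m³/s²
rₚ = 71.77 Gm = 7.177 × 10^10 m
rₐ = 707.8 Gm = 7.078 × 10^11 m
GM = 3.39 × 10^20 m³/s²
a = (rₚ + rₐ)/2 = 3.89785 × 10^11 m
Vis-viva: v² = GM (2/r − 1/a)
vₚ² = 3.39 × 10^20 × (2.78668 × 10^-11 − 2.56552 × 10^-12) = 8.57713 × 10^9 m²/s²
vₚ = 92612.8 m/s ≈ 92.61 km/s
vₐ² = 3.39 × 10^20 × (2.82566 × 10^-12 − 2.56552 × 10^-12) = 8.81875 × 10^7 m²/s²
vₐ = 9390.82 m/s ≈ 9.391 km/s

Final answer: vₚ = 92.61 km/s, vₐ = 9.391 km/s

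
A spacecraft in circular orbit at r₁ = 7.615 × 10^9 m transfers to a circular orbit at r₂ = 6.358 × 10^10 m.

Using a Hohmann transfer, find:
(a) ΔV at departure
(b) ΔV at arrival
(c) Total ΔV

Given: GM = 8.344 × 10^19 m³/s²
r₁ = 7.615 × 10^9 m
r₂ = 6.358 × 10^10 m
GM = 8.344 × 10^19 m³/s²
Transfer ellipse: a_t = (r₁ + r₂)/2 = 3.55975 × 10^10 m
Circular speed at r₁: v₁ = √(GM/r₁) = 104677 m/s
Transfer speed at r₁ (periapsis): v₁ₜ = √(GM(2/r₁ − 1/a_t)) = 139895 m/s
(a) ΔV₁ = v₁ₜ − v₁ = 35217.9 m/s ≈ 35.22 km/s
Circular speed at r₂: v₂ = √(GM/r₂) = 36226.5 m/s
Transfer speed at r₂ (apoapsis): v₂ₜ = √(GM(2/r₂ − 1/a_t)) = 16755.3 m/s
(b) ΔV₂ = v₂ − v₂ₜ = 19471.2 m/s ≈ 19.47 km/s
(c) ΔV_total = ΔV₁ + ΔV₂ = 54689.2 m/s ≈ 54.69 km/s

Final answer:
(a) ΔV₁ = 35.22 km/s
(b) ΔV₂ = 19.47 km/s
(c) ΔV_total = 54.69 km/s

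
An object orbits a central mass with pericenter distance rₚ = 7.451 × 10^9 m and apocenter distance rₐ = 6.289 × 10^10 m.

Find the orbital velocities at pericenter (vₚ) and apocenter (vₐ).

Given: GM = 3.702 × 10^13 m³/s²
rₚ = 7.451 × 10^9 m
rₐ = 6.289 × 10^10 m
GM = 3.702 × 10^13 m³/s²
a = (rₚ + rₐ)/2 = 3.51705 × 10^10 m
Vis-viva: v² = GM (2/r − 1/a)
vₚ² = 3.702 × 10^13 × (2.6842 × 10^-10 − 2.84329 × 10^-11) = 8884.33 m²/s²
vₚ = 94.2567 m/s ≈ 94.26 m/s
vₐ² = 3.702 × 10^13 × (3.18016 × 10^-11 − 2.84329 × 10^-11) = 124.707 m²/s²
vₐ = 11.1672 m/s ≈ 11.17 m/s

Final answer: vₚ = 94.26 m/s, vₐ = 11.17 m/s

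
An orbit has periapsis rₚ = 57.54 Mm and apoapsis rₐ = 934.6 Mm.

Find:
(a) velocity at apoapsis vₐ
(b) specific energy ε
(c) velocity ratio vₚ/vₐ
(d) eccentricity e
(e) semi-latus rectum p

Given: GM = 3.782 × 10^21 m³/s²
rₚ = 57.54 Mm = 5.754 × 10^7 m
rₐ = 934.6 Mm = 9.346 × 10^8 m
GM = 3.782 × 10^21 m³/s²
a = (rₚ + rₐ)/2 = 4.9607 × 10^8 m
e = (rₐ − rₚ)/(rₐ + rₚ) = (8.7706 × 10^8) / (9.9214 × 10^8) = 0.884008
(a) vₐ² = GM (2/rₐ − 1/a) = 3.782 × 10^21 × (2.13995 × 10^-9 − 2.01584 × 10^-9) = 4.69378 × 10^11 m²/s²;  vₐ = 685112 m/s ≈ 685.1 km/s
(b) 2a = 9.9214 × 10^8 m;  ε = −GM/(2a) = -3.81196 × 10^12 J/kg ≈ -3812 GJ/kg
(c) vₚ/vₐ = rₐ/rₚ (angular momentum) = (9.346 × 10^8) / (5.754 × 10^7) = 16.2426 ≈ 16.24
(d) e = 0.884008 ≈ 0.884
(e) 1 − e² = 0.218529;  p = a(1 − e²) = 4.9607 × 10^8 × 0.218529 = 1.08406 × 10^8 m ≈ 108.4 Mm

Final answer:
(a) velocity at apoapsis vₐ = 685.1 km/s
(b) specific energy ε = -3812 GJ/kg
(c) velocity ratio vₚ/vₐ = 16.24
(d) eccentricity e = 0.884
(e) semi-latus rectum p = 108.4 Mm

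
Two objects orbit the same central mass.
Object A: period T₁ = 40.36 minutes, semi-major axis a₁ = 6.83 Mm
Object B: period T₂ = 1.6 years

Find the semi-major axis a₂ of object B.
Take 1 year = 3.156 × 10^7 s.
T₁ = 40.36 minutes = 2421.6 s
T₂ = 1.6 years = 5.0496 × 10^7 s
a₁ = 6.83 Mm = 6.83 × 10^6 m
Kepler's third law: (T₂/T₁)² = (a₂/a₁)³  ⇒  a₂ = a₁ (T₂/T₁)^(2/3)
T₂/T₁ = 20852.3
(T₂/T₁)^(2/3) = 757.594
a₂ = 6.83 × 10^6 m × 757.594 = 5.17437 × 10^9 m ≈ 5.174 Gm

Final answer: a₂ = 5.174 Gm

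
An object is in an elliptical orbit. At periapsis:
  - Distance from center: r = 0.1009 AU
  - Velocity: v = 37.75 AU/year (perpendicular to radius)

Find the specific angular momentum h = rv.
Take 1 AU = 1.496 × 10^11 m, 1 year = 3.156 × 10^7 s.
r = 0.1009 AU = 1.50946 × 10^10 m
v = 37.75 AU/year = 178942 m/s
h = rv = 1.50946 × 10^10 × 178942 = 2.70106 × 10^15 m²/s ≈ 2.701 × 10^15 m²/s

Final answer: h = 2.701 × 10^15 m²/s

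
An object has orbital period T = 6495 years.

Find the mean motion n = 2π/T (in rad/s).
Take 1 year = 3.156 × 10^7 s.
T = 6495 years = 2.04982 × 10^11 s
n = 2π / (2.04982 × 10^11 s) = 3.06523 × 10^-11 rad/s ≈ 3.065 × 10^-11 rad/s

Final answer: n = 3.065 × 10^-11 rad/s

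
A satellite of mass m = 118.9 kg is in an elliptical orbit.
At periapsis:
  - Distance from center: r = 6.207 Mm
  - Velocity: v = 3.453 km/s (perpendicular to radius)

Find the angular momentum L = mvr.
r = 6.207 Mm = 6.207 × 10^6 m
v = 3.453 km/s = 3453 m/s
vr = 3453 × 6.207 × 10^6 = 2.14328 × 10^10 m²/s
L = m × vr = 118.9 × 2.14328 × 10^10 = 2.54836 × 10^12 kg·m²/s ≈ 2.548 × 10^12 kg·m²/s

Final answer: L = 2.548 × 10^12 kg·m²/s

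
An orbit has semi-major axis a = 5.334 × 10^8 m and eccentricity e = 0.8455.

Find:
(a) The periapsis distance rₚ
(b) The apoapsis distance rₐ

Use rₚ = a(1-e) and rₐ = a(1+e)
a = 5.334 × 10^8 m
e = 0.8455:  1 − e = 0.1545,  1 + e = 1.8455
(a) rₚ = a(1 − e) = 5.334 × 10^8 m × 0.1545 = 8.24103 × 10^7 m ≈ 8.241 × 10^7 m
(b) rₐ = a(1 + e) = 5.334 × 10^8 m × 1.8455 = 9.8439 × 10^8 m ≈ 9.844 × 10^8 m

Final answer:
(a) rₚ = 8.241 × 10^7 m
(b) rₐ = 9.844 × 10^8 m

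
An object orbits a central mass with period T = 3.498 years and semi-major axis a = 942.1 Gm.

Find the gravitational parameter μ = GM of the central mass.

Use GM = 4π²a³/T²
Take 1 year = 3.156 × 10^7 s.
T = 3.498 years = 1.10397 × 10^8 s
a = 942.1 Gm = 9.421 × 10^11 m
a³ = 8.36163 × 10^35 m³
T² = 1.21875 × 10^16 s²
GM = 4π² × (8.36163 × 10^35) / (1.21875 × 10^16) = 2.70855 × 10^21 m³/s²
GM ≈ 2.709 × 10^21 m³/s²

Final answer: GM = 2.709 × 10^21 m³/s²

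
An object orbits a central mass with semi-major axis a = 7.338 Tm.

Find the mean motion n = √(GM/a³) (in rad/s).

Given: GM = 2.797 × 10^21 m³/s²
a = 7.338 Tm = 7.338 × 10^12 m
GM = 2.797 × 10^21 m³/s²
a³ = 3.95124 × 10^38 m³
GM/a³ = (2.797 × 10^21) / (3.95124 × 10^38) = 7.0788 × 10^-18 s⁻²
n = √(GM/a³) = 2.6606 × 10^-9 rad/s ≈ 2.661 × 10^-9 rad/s

Final answer: n = 2.661 × 10^-9 rad/s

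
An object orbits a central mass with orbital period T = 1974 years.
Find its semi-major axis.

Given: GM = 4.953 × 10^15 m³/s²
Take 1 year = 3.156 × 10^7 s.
T = 1974 years = 6.22994 × 10^10 s
GM = 4.953 × 10^15 m³/s²
Kepler's third law: a³ = GM T² / (4π²)
T² = 3.88122 × 10^21 s²
a³ = (4.953 × 10^15) × (3.88122 × 10^21) / (4π²) = 4.86942 × 10^35 m³
a = (a³)^(1/3) = 7.8673 × 10^11 m ≈ 7.867 × 10^11 m

Final answer: 7.867 × 10^11 m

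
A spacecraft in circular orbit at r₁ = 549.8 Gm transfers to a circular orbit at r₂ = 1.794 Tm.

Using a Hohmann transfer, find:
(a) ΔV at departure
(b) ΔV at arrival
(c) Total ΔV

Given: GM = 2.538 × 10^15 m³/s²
r₁ = 549.8 Gm = 5.498 × 10^11 m
r₂ = 1.794 Tm = 1.794 × 10^12 m
GM = 2.538 × 10^15 m³/s²
Transfer ellipse: a_t = (r₁ + r₂)/2 = 1.1719 × 10^12 m
Circular speed at r₁: v₁ = √(GM/r₁) = 67.9428 m/s
Transfer speed at r₁ (periapsis): v₁ₜ = √(GM(2/r₁ − 1/a_t)) = 84.0639 m/s
(a) ΔV₁ = v₁ₜ − v₁ = 16.1211 m/s ≈ 16.12 m/s
Circular speed at r₂: v₂ = √(GM/r₂) = 37.6127 m/s
Transfer speed at r₂ (apoapsis): v₂ₜ = √(GM(2/r₂ − 1/a_t)) = 25.7627 m/s
(b) ΔV₂ = v₂ − v₂ₜ = 11.85 m/s ≈ 11.85 m/s
(c) ΔV_total = ΔV₁ + ΔV₂ = 27.9711 m/s ≈ 27.97 m/s

Final answer:
(a) ΔV₁ = 16.12 m/s
(b) ΔV₂ = 11.85 m/s
(c) ΔV_total = 27.97 m/s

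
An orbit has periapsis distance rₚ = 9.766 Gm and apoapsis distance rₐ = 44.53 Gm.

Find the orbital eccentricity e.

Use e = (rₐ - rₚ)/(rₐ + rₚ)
rₚ = 9.766 Gm = 9.766 × 10^9 m
rₐ = 44.53 Gm = 4.453 × 10^10 m
rₐ − rₚ = 3.4764 × 10^10 m
rₐ + rₚ = 5.4296 × 10^10 m
e = (rₐ − rₚ)/(rₐ + rₚ) = 0.640268

Final answer: e = 0.6403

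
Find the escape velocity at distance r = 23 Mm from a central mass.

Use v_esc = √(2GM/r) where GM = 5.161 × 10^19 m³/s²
r = 23 Mm = 2.3 × 10^7 m
GM = 5.161 × 10^19 m³/s²
2GM/r = 2 × (5.161 × 10^19) / (2.3 × 10^7) = 4.48783 × 10^12 m²/s²
v_esc = √(2GM/r) = 2.11845 × 10^6 m/s ≈ 2118 km/s

Final answer: 2118 km/s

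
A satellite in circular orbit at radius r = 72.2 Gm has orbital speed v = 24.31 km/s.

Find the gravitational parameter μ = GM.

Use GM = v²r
r = 72.2 Gm = 7.22 × 10^10 m
v = 24.31 km/s = 24310 m/s
v² = 5.90976 × 10^8 m²/s²
GM = v²r = 5.90976 × 10^8 × 7.22 × 10^10 = 4.26685 × 10^19 m³/s²
GM ≈ 4.267 × 10^19 m³/s²

Final answer: GM = 4.267 × 10^19 m³/s²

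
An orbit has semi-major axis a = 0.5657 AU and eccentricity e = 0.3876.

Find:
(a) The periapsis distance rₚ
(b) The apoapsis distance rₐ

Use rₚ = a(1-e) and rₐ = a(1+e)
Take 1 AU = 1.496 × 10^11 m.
a = 0.5657 AU = 8.46287 × 10^10 m
e = 0.3876:  1 − e = 0.6124,  1 + e = 1.3876
(a) rₚ = a(1 − e) = 8.46287 × 10^10 m × 0.6124 = 5.18266 × 10^10 m ≈ 0.3464 AU
(b) rₐ = a(1 + e) = 8.46287 × 10^10 m × 1.3876 = 1.17431 × 10^11 m ≈ 0.785 AU

Final answer:
(a) rₚ = 0.3464 AU
(b) rₐ = 0.785 AU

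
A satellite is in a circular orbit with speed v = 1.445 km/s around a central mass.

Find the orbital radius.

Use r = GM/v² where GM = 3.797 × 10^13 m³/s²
v = 1.445 km/s = 1445 m/s
GM = 3.797 × 10^13 m³/s²
v² = 2.08802 × 10^6 m²/s²
r = GM/v² = (3.797 × 10^13) / (2.08802 × 10^6) = 1.81846 × 10^7 m ≈ 1.818 × 10^7 m

Final answer: 1.818 × 10^7 m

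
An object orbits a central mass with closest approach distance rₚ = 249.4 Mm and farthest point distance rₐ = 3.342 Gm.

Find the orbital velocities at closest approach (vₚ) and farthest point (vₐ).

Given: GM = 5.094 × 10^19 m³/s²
rₚ = 249.4 Mm = 2.494 × 10^8 m
rₐ = 3.342 Gm = 3.342 × 10^9 m
GM = 5.094 × 10^19 m³/s²
a = (rₚ + rₐ)/2 = 1.7957 × 10^9 m
Vis-viva: v² = GM (2/r − 1/a)
vₚ² = 5.094 × 10^19 × (8.01925 × 10^-9 − 5.56886 × 10^-10) = 3.80133 × 10^11 m²/s²
vₚ = 616549 m/s ≈ 616.5 km/s
vₐ² = 5.094 × 10^19 × (5.98444 × 10^-10 − 5.56886 × 10^-10) = 2.11697 × 10^9 m²/s²
vₐ = 46010.6 m/s ≈ 46.01 km/s

Final answer: vₚ = 616.5 km/s, vₐ = 46.01 km/s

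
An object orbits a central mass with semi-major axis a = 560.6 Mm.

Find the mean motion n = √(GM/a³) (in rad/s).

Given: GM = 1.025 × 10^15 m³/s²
a = 560.6 Mm = 5.606 × 10^8 m
GM = 1.025 × 10^15 m³/s²
a³ = 1.76181 × 10^26 m³
GM/a³ = (1.025 × 10^15) / (1.76181 × 10^26) = 5.81788 × 10^-12 s⁻²
n = √(GM/a³) = 2.41203 × 10^-6 rad/s ≈ 2.412 × 10^-6 rad/s

Final answer: n = 2.412 × 10^-6 rad/s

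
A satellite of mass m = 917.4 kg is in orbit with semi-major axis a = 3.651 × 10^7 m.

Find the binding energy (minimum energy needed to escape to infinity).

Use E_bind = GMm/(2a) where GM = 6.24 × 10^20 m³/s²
a = 3.651 × 10^7 m
GM = 6.24 × 10^20 m³/s²
m = 917.4 kg
GMm = 6.24 × 10^20 × 917.4 = 5.72458 × 10^23 m³·kg/s²
2a = 7.302 × 10^7 m
E_bind = GMm/(2a) = 7.83974 × 10^15 J ≈ 7.84 PJ

Final answer: 7.84 PJ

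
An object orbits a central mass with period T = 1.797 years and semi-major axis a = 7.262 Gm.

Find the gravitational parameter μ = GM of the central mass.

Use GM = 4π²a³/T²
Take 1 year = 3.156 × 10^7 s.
T = 1.797 years = 5.67133 × 10^7 s
a = 7.262 Gm = 7.262 × 10^9 m
a³ = 3.82974 × 10^29 m³
T² = 3.2164 × 10^15 s²
GM = 4π² × (3.82974 × 10^29) / (3.2164 × 10^15) = 4.70065 × 10^15 m³/s²
GM ≈ 4.701 × 10^15 m³/s²

Final answer: GM = 4.701 × 10^15 m³/s²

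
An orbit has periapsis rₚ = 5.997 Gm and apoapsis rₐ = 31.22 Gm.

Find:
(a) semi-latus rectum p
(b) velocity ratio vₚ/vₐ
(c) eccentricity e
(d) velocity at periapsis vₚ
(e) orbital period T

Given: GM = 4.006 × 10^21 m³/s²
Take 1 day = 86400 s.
rₚ = 5.997 Gm = 5.997 × 10^9 m
rₐ = 31.22 Gm = 3.122 × 10^10 m
GM = 4.006 × 10^21 m³/s²
a = (rₚ + rₐ)/2 = 1.86085 × 10^10 m
e = (rₐ − rₚ)/(rₐ + rₚ) = (2.5223 × 10^10) / (3.7217 × 10^10) = 0.677728
(a) 1 − e² = 0.540685;  p = a(1 − e²) = 1.86085 × 10^10 × 0.540685 = 1.00613 × 10^10 m ≈ 10.06 Gm
(b) vₚ/vₐ = rₐ/rₚ (angular momentum) = (3.122 × 10^10) / (5.997 × 10^9) = 5.20594 ≈ 5.206
(c) e = 0.677728 ≈ 0.6777
(d) vₚ² = GM (2/rₚ − 1/a) = 4.006 × 10^21 × (3.335 × 10^-10 − 5.37389 × 10^-11) = 1.12072 × 10^12 m²/s²;  vₚ = 1.05864 × 10^6 m/s ≈ 1059 km/s
(e) a³ = 6.44368 × 10^30 m³;  T = 2π √(a³/GM) = 2π × 40106.2 s = 251995 s ≈ 2.917 days

Final answer:
(a) semi-latus rectum p = 10.06 Gm
(b) velocity ratio vₚ/vₐ = 5.206
(c) eccentricity e = 0.6777
(d) velocity at periapsis vₚ = 1059 km/s
(e) orbital period T = 2.917 days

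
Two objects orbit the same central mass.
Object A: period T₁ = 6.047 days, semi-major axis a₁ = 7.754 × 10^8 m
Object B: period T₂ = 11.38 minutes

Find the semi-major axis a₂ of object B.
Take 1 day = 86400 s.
T₁ = 6.047 days = 522461 s
T₂ = 11.38 minutes = 682.8 s
a₁ = 7.754 × 10^8 m
Kepler's third law: (T₂/T₁)² = (a₂/a₁)³  ⇒  a₂ = a₁ (T₂/T₁)^(2/3)
T₂/T₁ = 0.00130689
(T₂/T₁)^(2/3) = 0.0119534
a₂ = 7.754 × 10^8 m × 0.0119534 = 9.2687 × 10^6 m ≈ 9.269 × 10^6 m

Final answer: a₂ = 9.269 × 10^6 m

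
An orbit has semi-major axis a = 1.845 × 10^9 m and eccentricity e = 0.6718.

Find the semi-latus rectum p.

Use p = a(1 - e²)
a = 1.845 × 10^9 m
e = 0.6718,  e² = 0.451315,  1 − e² = 0.548685
p = a(1 − e²) = 1.845 × 10^9 m × 0.548685 = 1.01232 × 10^9 m ≈ 1.012 × 10^9 m

Final answer: p = 1.012 × 10^9 m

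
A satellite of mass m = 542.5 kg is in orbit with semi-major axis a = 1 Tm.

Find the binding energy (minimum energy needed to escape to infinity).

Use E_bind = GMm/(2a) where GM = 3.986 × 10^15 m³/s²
a = 1 Tm = 1 × 10^12 m
GM = 3.986 × 10^15 m³/s²
m = 542.5 kg
GMm = 3.986 × 10^15 × 542.5 = 2.1624 × 10^18 m³·kg/s²
2a = 2 × 10^12 m
E_bind = GMm/(2a) = 1.0812 × 10^6 J ≈ 1.081 MJ

Final answer: 1.081 MJ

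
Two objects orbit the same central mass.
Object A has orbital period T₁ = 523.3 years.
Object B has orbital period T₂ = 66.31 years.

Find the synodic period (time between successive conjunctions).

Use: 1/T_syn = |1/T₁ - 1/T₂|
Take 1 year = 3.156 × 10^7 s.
T₁ = 523.3 years = 1.65153 × 10^10 s
T₂ = 66.31 years = 2.09274 × 10^9 s
1/T₁ = 6.05497 × 10^-11 s⁻¹
1/T₂ = 4.77842 × 10^-10 s⁻¹
|1/T₁ − 1/T₂| = 4.17292 × 10^-10 s⁻¹
T_syn = 1 / |1/T₁ − 1/T₂| = 2.3964 × 10^9 s ≈ 75.93 years

Final answer: T_syn = 75.93 years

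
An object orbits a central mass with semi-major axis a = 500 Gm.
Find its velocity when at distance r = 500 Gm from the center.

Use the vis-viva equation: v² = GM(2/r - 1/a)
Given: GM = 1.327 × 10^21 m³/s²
a = 500 Gm = 5 × 10^11 m
r = 500 Gm = 5 × 10^11 m
GM = 1.327 × 10^21 m³/s²
2/r − 1/a = 4 × 10^-12 − 2 × 10^-12 = 2 × 10^-12 m⁻¹
v² = GM (2/r − 1/a) = 2.654 × 10^9 m²/s²
v = 51517 m/s ≈ 51.52 km/s

Final answer: 51.52 km/s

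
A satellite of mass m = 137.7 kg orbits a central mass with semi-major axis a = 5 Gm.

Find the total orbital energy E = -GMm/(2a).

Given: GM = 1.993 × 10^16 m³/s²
a = 5 Gm = 5 × 10^9 m
GM = 1.993 × 10^16 m³/s²
2a = 1 × 10^10 m
GMm = 1.993 × 10^16 × 137.7 = 2.74436 × 10^18 m³·kg/s²
E = −GMm/(2a) = -2.74436 × 10^8 J ≈ -274.4 MJ

Final answer: -274.4 MJ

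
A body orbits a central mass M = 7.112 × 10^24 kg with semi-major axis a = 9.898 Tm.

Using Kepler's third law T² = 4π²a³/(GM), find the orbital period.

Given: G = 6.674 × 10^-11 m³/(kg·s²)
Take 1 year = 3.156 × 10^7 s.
M = 7.112 × 10^24 kg
GM = G × M = 6.674 × 10^-11 × 7.112 × 10^24 = 4.74655 × 10^14 m³/s²
a = 9.898 Tm = 9.898 × 10^12 m
a³ = 9.69711 × 10^38 m³
T = 2π √(a³/GM) = 2π √((9.69711 × 10^38) / (4.74655 × 10^14)) = 2π × 1.42933 × 10^12 s
T = 8.98074 × 10^12 s ≈ 2.846 × 10^5 years

Final answer: 2.846 × 10^5 years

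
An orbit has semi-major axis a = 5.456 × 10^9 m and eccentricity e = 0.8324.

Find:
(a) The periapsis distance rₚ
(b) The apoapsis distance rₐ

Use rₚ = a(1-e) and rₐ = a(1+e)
a = 5.456 × 10^9 m
e = 0.8324:  1 − e = 0.1676,  1 + e = 1.8324
(a) rₚ = a(1 − e) = 5.456 × 10^9 m × 0.1676 = 9.14426 × 10^8 m ≈ 9.144 × 10^8 m
(b) rₐ = a(1 + e) = 5.456 × 10^9 m × 1.8324 = 9.99757 × 10^9 m ≈ 9.998 × 10^9 m

Final answer:
(a) rₚ = 9.144 × 10^8 m
(b) rₐ = 9.998 × 10^9 m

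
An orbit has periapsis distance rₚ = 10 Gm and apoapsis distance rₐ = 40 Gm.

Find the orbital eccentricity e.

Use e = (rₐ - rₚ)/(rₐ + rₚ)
rₚ = 10 Gm = 1 × 10^10 m
rₐ = 40 Gm = 4 × 10^10 m
rₐ − rₚ = 3 × 10^10 m
rₐ + rₚ = 5 × 10^10 m
e = (rₐ − rₚ)/(rₐ + rₚ) = 0.6

Final answer: e = 0.6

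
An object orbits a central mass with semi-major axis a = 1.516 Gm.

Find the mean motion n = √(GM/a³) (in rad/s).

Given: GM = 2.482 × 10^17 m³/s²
a = 1.516 Gm = 1.516 × 10^9 m
GM = 2.482 × 10^17 m³/s²
a³ = 3.48416 × 10^27 m³
GM/a³ = (2.482 × 10^17) / (3.48416 × 10^27) = 7.12368 × 10^-11 s⁻²
n = √(GM/a³) = 8.44019 × 10^-6 rad/s ≈ 8.44 × 10^-6 rad/s

Final answer: n = 8.44 × 10^-6 rad/s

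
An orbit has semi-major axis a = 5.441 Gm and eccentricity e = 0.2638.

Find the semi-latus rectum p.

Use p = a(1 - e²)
a = 5.441 Gm = 5.441 × 10^9 m
e = 0.2638,  e² = 0.0695904,  1 − e² = 0.93041
p = a(1 − e²) = 5.441 × 10^9 m × 0.93041 = 5.06236 × 10^9 m ≈ 5.062 Gm

Final answer: p = 5.062 Gm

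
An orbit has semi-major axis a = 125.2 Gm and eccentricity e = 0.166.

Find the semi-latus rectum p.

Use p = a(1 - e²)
a = 125.2 Gm = 1.252 × 10^11 m
e = 0.166,  e² = 0.027556,  1 − e² = 0.972444
p = a(1 − e²) = 1.252 × 10^11 m × 0.972444 = 1.2175 × 10^11 m ≈ 121.7 Gm

Final answer: p = 121.7 Gm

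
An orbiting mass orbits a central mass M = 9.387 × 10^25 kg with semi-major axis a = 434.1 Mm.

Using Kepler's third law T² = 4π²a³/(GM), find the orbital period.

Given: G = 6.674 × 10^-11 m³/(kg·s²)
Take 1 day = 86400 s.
M = 9.387 × 10^25 kg
GM = G × M = 6.674 × 10^-11 × 9.387 × 10^25 = 6.26488 × 10^15 m³/s²
a = 434.1 Mm = 4.341 × 10^8 m
a³ = 8.1803 × 10^25 m³
T = 2π √(a³/GM) = 2π √((8.1803 × 10^25) / (6.26488 × 10^15)) = 2π × 114269 s
T = 717973 s ≈ 8.31 days

Final answer: 8.31 days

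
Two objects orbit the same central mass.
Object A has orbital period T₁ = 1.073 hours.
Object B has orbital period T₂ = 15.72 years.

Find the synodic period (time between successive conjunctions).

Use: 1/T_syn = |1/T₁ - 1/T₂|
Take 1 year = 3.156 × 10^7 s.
T₁ = 1.073 hours = 3862.8 s
T₂ = 15.72 years = 4.96123 × 10^8 s
1/T₁ = 0.00025888 s⁻¹
1/T₂ = 2.01563 × 10^-9 s⁻¹
|1/T₁ − 1/T₂| = 0.000258878 s⁻¹
T_syn = 1 / |1/T₁ − 1/T₂| = 3862.83 s ≈ 1.073 hours

Final answer: T_syn = 1.073 hours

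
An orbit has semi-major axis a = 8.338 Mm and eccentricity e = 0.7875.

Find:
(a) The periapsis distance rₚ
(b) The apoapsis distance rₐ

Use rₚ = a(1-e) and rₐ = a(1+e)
a = 8.338 Mm = 8.338 × 10^6 m
e = 0.7875:  1 − e = 0.2125,  1 + e = 1.7875
(a) rₚ = a(1 − e) = 8.338 × 10^6 m × 0.2125 = 1.77182 × 10^6 m ≈ 1.772 Mm
(b) rₐ = a(1 + e) = 8.338 × 10^6 m × 1.7875 = 1.49042 × 10^7 m ≈ 14.9 Mm

Final answer:
(a) rₚ = 1.772 Mm
(b) rₐ = 14.9 Mm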